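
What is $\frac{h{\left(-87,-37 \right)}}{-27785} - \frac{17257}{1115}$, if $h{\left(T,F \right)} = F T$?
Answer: $- \frac{96614986}{6196055} \approx -15.593$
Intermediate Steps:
$\frac{h{\left(-87,-37 \right)}}{-27785} - \frac{17257}{1115} = \frac{\left(-37\right) \left(-87\right)}{-27785} - \frac{17257}{1115} = 3219 \left(- \frac{1}{27785}\right) - \frac{17257}{1115} = - \frac{3219}{27785} - \frac{17257}{1115} = - \frac{96614986}{6196055}$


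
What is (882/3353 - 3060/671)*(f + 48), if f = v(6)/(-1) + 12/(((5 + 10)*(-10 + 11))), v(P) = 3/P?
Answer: -333558351/1607045 ≈ -207.56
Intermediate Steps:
f = 3/10 (f = (3/6)/(-1) + 12/(((5 + 10)*(-10 + 11))) = (3*(⅙))*(-1) + 12/((15*1)) = (½)*(-1) + 12/15 = -½ + 12*(1/15) = -½ + ⅘ = 3/10 ≈ 0.30000)
(882/3353 - 3060/671)*(f + 48) = (882/3353 - 3060/671)*(3/10 + 48) = (882*(1/3353) - 3060*1/671)*(483/10) = (126/479 - 3060/671)*(483/10) = -1381194/321409*483/10 = -333558351/1607045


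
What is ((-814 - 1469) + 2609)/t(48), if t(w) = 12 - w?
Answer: -163/18 ≈ -9.0556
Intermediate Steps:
((-814 - 1469) + 2609)/t(48) = ((-814 - 1469) + 2609)/(12 - 1*48) = (-2283 + 2609)/(12 - 48) = 326/(-36) = 326*(-1/36) = -163/18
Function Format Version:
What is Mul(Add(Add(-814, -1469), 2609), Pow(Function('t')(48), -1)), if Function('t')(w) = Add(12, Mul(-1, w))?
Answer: Rational(-163, 18) ≈ -9.0556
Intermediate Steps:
Mul(Add(Add(-814, -1469), 2609), Pow(Function('t')(48), -1)) = Mul(Add(Add(-814, -1469), 2609), Pow(Add(12, Mul(-1, 48)), -1)) = Mul(Add(-2283, 2609), Pow(Add(12, -48), -1)) = Mul(326, Pow(-36, -1)) = Mul(326, Rational(-1, 36)) = Rational(-163, 18)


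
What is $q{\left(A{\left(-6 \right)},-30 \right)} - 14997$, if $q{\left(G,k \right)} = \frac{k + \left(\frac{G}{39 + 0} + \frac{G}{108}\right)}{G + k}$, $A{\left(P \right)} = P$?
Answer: $- \frac{126327659}{8424} \approx -14996.0$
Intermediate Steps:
$q{\left(G,k \right)} = \frac{k + \frac{49 G}{1404}}{G + k}$ ($q{\left(G,k \right)} = \frac{k + \left(\frac{G}{39} + G \frac{1}{108}\right)}{G + k} = \frac{k + \left(G \frac{1}{39} + \frac{G}{108}\right)}{G + k} = \frac{k + \left(\frac{G}{39} + \frac{G}{108}\right)}{G + k} = \frac{k + \frac{49 G}{1404}}{G + k}$)
$q{\left(A{\left(-6 \right)},-30 \right)} - 14997 = \frac{-30 + \frac{49}{1404} \left(-6\right)}{-6 - 30} - 14997 = \frac{-30 - \frac{49}{234}}{-36} - 14997 = \left(- \frac{1}{36}\right) \left(- \frac{7069}{234}\right) - 14997 = \frac{7069}{8424} - 14997 = - \frac{126327659}{8424}$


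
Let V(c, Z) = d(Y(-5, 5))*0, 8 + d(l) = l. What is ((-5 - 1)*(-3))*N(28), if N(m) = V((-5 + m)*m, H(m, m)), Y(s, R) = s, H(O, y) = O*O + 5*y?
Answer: 0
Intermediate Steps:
H(O, y) = O² + 5*y
d(l) = -8 + l
V(c, Z) = 0 (V(c, Z) = (-8 - 5)*0 = -13*0 = 0)
N(m) = 0
((-5 - 1)*(-3))*N(28) = ((-5 - 1)*(-3))*0 = -6*(-3)*0 = 18*0 = 0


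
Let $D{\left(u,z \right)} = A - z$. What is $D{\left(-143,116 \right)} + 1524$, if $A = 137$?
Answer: $1545$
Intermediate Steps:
$D{\left(u,z \right)} = 137 - z$
$D{\left(-143,116 \right)} + 1524 = \left(137 - 116\right) + 1524 = 21 + 1524 = 1545$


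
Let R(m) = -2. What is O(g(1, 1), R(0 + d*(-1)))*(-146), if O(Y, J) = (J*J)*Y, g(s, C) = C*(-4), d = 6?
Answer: 2336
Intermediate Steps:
g(s, C) = -4*C
O(Y, J) = Y*J² (O(Y, J) = J²*Y = Y*J²)
O(g(1, 1), R(0 + d*(-1)))*(-146) = (-4*1*(-2)²)*(-146) = -4*4*(-146) = -16*(-146) = 2336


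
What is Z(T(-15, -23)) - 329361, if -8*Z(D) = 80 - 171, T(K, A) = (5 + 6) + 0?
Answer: -2634797/8 ≈ -3.2935e+5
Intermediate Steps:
T(K, A) = 11 (T(K, A) = 11 + 0 = 11)
Z(D) = 91/8 (Z(D) = -(80 - 171)/8 = -⅛*(-91) = 91/8)
Z(T(-15, -23)) - 329361 = 91/8 - 329361 = -2634797/8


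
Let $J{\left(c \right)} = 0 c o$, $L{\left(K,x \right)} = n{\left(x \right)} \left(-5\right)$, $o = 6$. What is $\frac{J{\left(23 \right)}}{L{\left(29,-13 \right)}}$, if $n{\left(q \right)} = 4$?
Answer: $0$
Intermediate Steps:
$L{\left(K,x \right)} = -20$ ($L{\left(K,x \right)} = 4 \left(-5\right) = -20$)
$J{\left(c \right)} = 0$ ($J{\left(c \right)} = 0 c 6 = 0 \cdot 6 = 0$)
$\frac{J{\left(23 \right)}}{L{\left(29,-13 \right)}} = \frac{0}{-20} = 0 \left(- \frac{1}{20}\right) = 0$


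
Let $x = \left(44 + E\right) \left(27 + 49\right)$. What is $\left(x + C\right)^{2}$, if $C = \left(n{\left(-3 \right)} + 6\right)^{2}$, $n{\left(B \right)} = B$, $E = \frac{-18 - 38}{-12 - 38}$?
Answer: $\frac{7387918209}{625} \approx 1.1821 \cdot 10^{7}$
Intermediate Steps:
$E = \frac{28}{25}$ ($E = - \frac{56}{-50} = \left(-56\right) \left(- \frac{1}{50}\right) = \frac{28}{25} \approx 1.12$)
$x = \frac{85728}{25}$ ($x = \left(44 + \frac{28}{25}\right) \left(27 + 49\right) = \frac{1128}{25} \cdot 76 = \frac{85728}{25} \approx 3429.1$)
$C = 9$ ($C = \left(-3 + 6\right)^{2} = 3^{2} = 9$)
$\left(x + C\right)^{2} = \left(\frac{85728}{25} + 9\right)^{2} = \left(\frac{85953}{25}\right)^{2} = \frac{7387918209}{625}$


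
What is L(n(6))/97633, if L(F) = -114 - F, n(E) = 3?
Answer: -117/97633 ≈ -0.0011984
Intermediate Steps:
L(n(6))/97633 = (-114 - 1*3)/97633 = (-114 - 3)*(1/97633) = -117*1/97633 = -117/97633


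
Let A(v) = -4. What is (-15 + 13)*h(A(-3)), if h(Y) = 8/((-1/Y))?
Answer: -64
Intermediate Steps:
h(Y) = -8*Y (h(Y) = 8*(-Y) = -8*Y)
(-15 + 13)*h(A(-3)) = (-15 + 13)*(-8*(-4)) = -2*32 = -64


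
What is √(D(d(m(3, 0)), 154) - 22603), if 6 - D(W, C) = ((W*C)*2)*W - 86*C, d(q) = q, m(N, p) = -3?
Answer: 5*I*√485 ≈ 110.11*I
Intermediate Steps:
D(W, C) = 6 + 86*C - 2*C*W² (D(W, C) = 6 - (((W*C)*2)*W - 86*C) = 6 - (((C*W)*2)*W - 86*C) = 6 - ((2*C*W)*W - 86*C) = 6 - (2*C*W² - 86*C) = 6 - (-86*C + 2*C*W²) = 6 + (86*C - 2*C*W²) = 6 + 86*C - 2*C*W²)
√(D(d(m(3, 0)), 154) - 22603) = √((6 + 86*154 - 2*154*(-3)²) - 22603) = √((6 + 13244 - 2*154*9) - 22603) = √((6 + 13244 - 2772) - 22603) = √(10478 - 22603) = √(-12125) = 5*I*√485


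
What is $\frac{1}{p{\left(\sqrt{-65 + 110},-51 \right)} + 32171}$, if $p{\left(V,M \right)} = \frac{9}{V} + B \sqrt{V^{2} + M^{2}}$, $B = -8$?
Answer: $\frac{5}{160855 - 840 \sqrt{6} + 3 \sqrt{5}} \approx 3.1485 \cdot 10^{-5}$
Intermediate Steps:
$p{\left(V,M \right)} = - 8 \sqrt{M^{2} + V^{2}} + \frac{9}{V}$ ($p{\left(V,M \right)} = \frac{9}{V} - 8 \sqrt{V^{2} + M^{2}} = \frac{9}{V} - 8 \sqrt{M^{2} + V^{2}} = - 8 \sqrt{M^{2} + V^{2}} + \frac{9}{V}$)
$\frac{1}{p{\left(\sqrt{-65 + 110},-51 \right)} + 32171} = \frac{1}{\left(- 8 \sqrt{\left(-51\right)^{2} + \left(\sqrt{-65 + 110}\right)^{2}} + \frac{9}{\sqrt{-65 + 110}}\right) + 32171} = \frac{1}{\left(- 8 \sqrt{2601 + \left(\sqrt{45}\right)^{2}} + \frac{9}{\sqrt{45}}\right) + 32171} = \frac{1}{\left(- 8 \sqrt{2601 + \left(3 \sqrt{5}\right)^{2}} + \frac{9}{3 \sqrt{5}}\right) + 32171} = \frac{1}{\left(- 8 \sqrt{2601 + 45} + 9 \frac{\sqrt{5}}{15}\right) + 32171} = \frac{1}{\left(- 8 \sqrt{2646} + \frac{3 \sqrt{5}}{5}\right) + 32171} = \frac{1}{\left(- 8 \cdot 21 \sqrt{6} + \frac{3 \sqrt{5}}{5}\right) + 32171} = \frac{1}{\left(- 168 \sqrt{6} + \frac{3 \sqrt{5}}{5}\right) + 32171} = \frac{1}{32171 - 168 \sqrt{6} + \frac{3 \sqrt{5}}{5}}$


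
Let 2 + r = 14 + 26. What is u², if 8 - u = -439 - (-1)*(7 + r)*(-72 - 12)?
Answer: 17867529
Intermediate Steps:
r = 38 (r = -2 + (14 + 26) = -2 + 40 = 38)
u = 4227 (u = 8 - (-439 - (-1)*(7 + 38)*(-72 - 12)) = 8 - (-439 - (-1)*45*(-84)) = 8 - (-439 - (-1)*(-3780)) = 8 - (-439 - 1*3780) = 8 - (-439 - 3780) = 8 - 1*(-4219) = 8 + 4219 = 4227)
u² = 4227² = 17867529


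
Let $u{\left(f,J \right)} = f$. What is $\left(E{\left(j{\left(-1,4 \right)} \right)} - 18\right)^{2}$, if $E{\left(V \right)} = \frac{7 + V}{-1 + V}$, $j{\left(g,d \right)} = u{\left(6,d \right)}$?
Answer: $\frac{5929}{25} \approx 237.16$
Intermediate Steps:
$j{\left(g,d \right)} = 6$
$E{\left(V \right)} = \frac{7 + V}{-1 + V}$
$\left(E{\left(j{\left(-1,4 \right)} \right)} - 18\right)^{2} = \left(\frac{7 + 6}{-1 + 6} - 18\right)^{2} = \left(\frac{1}{5} \cdot 13 - 18\right)^{2} = \left(\frac{13}{5} - 18\right)^{2} = \left(- \frac{77}{5}\right)^{2} = \frac{5929}{25}$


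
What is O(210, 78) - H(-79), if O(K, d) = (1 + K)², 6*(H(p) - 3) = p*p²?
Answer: 760147/6 ≈ 1.2669e+5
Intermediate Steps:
H(p) = 3 + p³/6 (H(p) = 3 + (p*p²)/6 = 3 + p³/6)
O(210, 78) - H(-79) = (1 + 210)² - (3 + (⅙)*(-79)³) = 211² - (3 + (⅙)*(-493039)) = 44521 - (3 - 493039/6) = 44521 - 1*(-493021/6) = 44521 + 493021/6 = 760147/6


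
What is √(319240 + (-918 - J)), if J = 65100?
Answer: √253222 ≈ 503.21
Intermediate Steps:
√(319240 + (-918 - J)) = √(319240 + (-918 - 1*65100)) = √(319240 + (-918 - 65100)) = √(319240 - 66018) = √253222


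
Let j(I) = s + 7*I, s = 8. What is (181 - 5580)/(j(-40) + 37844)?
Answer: -5399/37572 ≈ -0.14370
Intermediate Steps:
j(I) = 8 + 7*I
(181 - 5580)/(j(-40) + 37844) = (181 - 5580)/((8 + 7*(-40)) + 37844) = -5399/((8 - 280) + 37844) = -5399/(-272 + 37844) = -5399/37572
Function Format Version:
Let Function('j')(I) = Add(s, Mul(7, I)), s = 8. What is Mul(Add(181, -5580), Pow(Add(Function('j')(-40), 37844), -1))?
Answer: Rational(-5399, 37572) ≈ -0.14370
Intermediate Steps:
Function('j')(I) = Add(8, Mul(7, I))
Mul(Add(181, -5580), Pow(Add(Function('j')(-40), 37844), -1)) = Mul(Add(181, -5580), Pow(Add(Add(8, Mul(7, -40)), 37844), -1)) = Mul(-5399, Pow(Add(Add(8, -280), 37844), -1)) = Mul(-5399, Pow(Add(-272, 37844), -1)) = Mul(-5399, Pow(37572, -1)) = Mul(-5399, Rational(1, 37572)) = Rational(-5399, 37572)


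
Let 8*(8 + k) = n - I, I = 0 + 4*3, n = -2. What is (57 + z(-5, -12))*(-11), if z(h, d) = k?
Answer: -2079/4 ≈ -519.75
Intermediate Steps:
I = 12 (I = 0 + 12 = 12)
k = -39/4 (k = -8 + (-2 - 1*12)/8 = -8 + (-2 - 12)/8 = -8 + (⅛)*(-14) = -8 - 7/4 = -39/4 ≈ -9.7500)
z(h, d) = -39/4
(57 + z(-5, -12))*(-11) = (57 - 39/4)*(-11) = (189/4)*(-11) = -2079/4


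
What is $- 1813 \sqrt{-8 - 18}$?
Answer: $- 1813 i \sqrt{26} \approx - 9244.5 i$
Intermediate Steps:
$- 1813 \sqrt{-8 - 18} = - 1813 \sqrt{-26} = - 1813 i \sqrt{26}$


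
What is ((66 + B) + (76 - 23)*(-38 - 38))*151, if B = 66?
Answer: -588296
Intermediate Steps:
((66 + B) + (76 - 23)*(-38 - 38))*151 = ((66 + 66) + (76 - 23)*(-38 - 38))*151 = (132 + 53*(-76))*151 = (132 - 4028)*151 = -3896*151 = -588296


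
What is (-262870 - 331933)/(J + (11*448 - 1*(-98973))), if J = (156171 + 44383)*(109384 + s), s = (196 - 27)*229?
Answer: -594803/29699142991 ≈ -2.0028e-5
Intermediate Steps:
s = 38701 (s = 169*229 = 38701)
J = 29699039090 (J = (156171 + 44383)*(109384 + 38701) = 200554*148085 = 29699039090)
(-262870 - 331933)/(J + (11*448 - 1*(-98973))) = (-262870 - 331933)/(29699039090 + (11*448 - 1*(-98973))) = -594803/(29699039090 + (4928 + 98973)) = -594803/(29699039090 + 103901) = -594803/29699142991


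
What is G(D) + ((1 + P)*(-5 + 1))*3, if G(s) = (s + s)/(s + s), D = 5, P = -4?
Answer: 37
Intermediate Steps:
G(s) = 1 (G(s) = (2*s)/((2*s)) = (2*s)*(1/(2*s)) = 1)
G(D) + ((1 + P)*(-5 + 1))*3 = 1 + ((1 - 4)*(-5 + 1))*3 = 1 - 3*(-4)*3 = 1 + 12*3 = 1 + 36 = 37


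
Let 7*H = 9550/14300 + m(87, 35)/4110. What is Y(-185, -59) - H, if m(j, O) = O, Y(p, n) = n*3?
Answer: -72859498/411411 ≈ -177.10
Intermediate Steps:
Y(p, n) = 3*n
H = 39751/411411 (H = (9550/14300 + 35/4110)/7 = (9550*(1/14300) + 35*(1/4110))/7 = (191/286 + 7/822)/7 = (⅐)*(39751/58773) = 39751/411411 ≈ 0.096621)
Y(-185, -59) - H = 3*(-59) - 1*39751/411411 = -177 - 39751/411411 = -72859498/411411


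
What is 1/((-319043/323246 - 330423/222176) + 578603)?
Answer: 35908751648/20776822583982431 ≈ 1.7283e-6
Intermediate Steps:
1/((-319043/323246 - 330423/222176) + 578603) = 1/(-88845805313/35908751648 + 578603) = 1/(20776822583982431/35908751648) = 35908751648/20776822583982431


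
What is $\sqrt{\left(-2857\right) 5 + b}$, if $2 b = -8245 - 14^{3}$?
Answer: $\frac{i \sqrt{79118}}{2} \approx 140.64 i$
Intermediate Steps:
$b = - \frac{10989}{2}$ ($b = \frac{-8245 - 14^{3}}{2} = \frac{-8245 - 2744}{2} = \frac{1}{2} \left(-10989\right) = - \frac{10989}{2} \approx -5494.5$)
$\sqrt{\left(-2857\right) 5 + b} = \sqrt{\left(-2857\right) 5 - \frac{10989}{2}} = \sqrt{-14285 - \frac{10989}{2}} = \sqrt{- \frac{39559}{2}} = \frac{i \sqrt{79118}}{2}$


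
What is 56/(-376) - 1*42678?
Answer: -2005873/47 ≈ -42678.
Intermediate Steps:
56/(-376) - 1*42678 = -1/376*56 - 42678 = -7/47 - 42678 = -2005873/47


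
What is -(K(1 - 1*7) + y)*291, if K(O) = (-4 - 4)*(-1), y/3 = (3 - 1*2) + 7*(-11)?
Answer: 64020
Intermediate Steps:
y = -228 (y = 3*((3 - 1*2) + 7*(-11)) = 3*((3 - 2) - 77) = 3*(1 - 77) = 3*(-76) = -228)
K(O) = 8 (K(O) = -8*(-1) = 8)
-(K(1 - 1*7) + y)*291 = -(8 - 228)*291 = -(-220)*291 = -1*(-64020) = 64020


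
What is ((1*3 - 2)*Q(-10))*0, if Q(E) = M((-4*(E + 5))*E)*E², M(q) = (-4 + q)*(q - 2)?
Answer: 0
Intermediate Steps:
M(q) = (-4 + q)*(-2 + q)
Q(E) = E²*(8 + E²*(-20 - 4*E)² - 6*E*(-20 - 4*E)) (Q(E) = (8 + ((-4*(E + 5))*E)² - 6*(-4*(E + 5))*E)*E² = (8 + ((-4*(5 + E))*E)² - 6*(-4*(5 + E))*E)*E² = (8 + ((-20 - 4*E)*E)² - 6*(-20 - 4*E)*E)*E² = (8 + (E*(-20 - 4*E))² - 6*E*(-20 - 4*E))*E² = (8 + E²*(-20 - 4*E)² - 6*E*(-20 - 4*E))*E² = E²*(8 + E²*(-20 - 4*E)² - 6*E*(-20 - 4*E)))
((1*3 - 2)*Q(-10))*0 = ((1*3 - 2)*((-10)²*(8 + 16*(-10)²*(5 - 10)² + 24*(-10)*(5 - 10))))*0 = ((3 - 2)*(100*(8 + 16*100*(-5)² + 24*(-10)*(-5))))*0 = (1*(100*(8 + 16*100*25 + 1200)))*0 = (1*(100*(8 + 40000 + 1200)))*0 = (1*(100*41208))*0 = (1*4120800)*0 = 4120800*0 = 0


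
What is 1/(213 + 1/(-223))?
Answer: 223/47498 ≈ 0.0046949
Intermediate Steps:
1/(213 + 1/(-223)) = 1/(213 - 1/223) = 1/(47498/223) = 223/47498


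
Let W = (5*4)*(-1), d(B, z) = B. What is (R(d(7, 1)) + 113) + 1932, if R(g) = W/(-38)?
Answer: 38865/19 ≈ 2045.5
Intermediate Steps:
W = -20 (W = 20*(-1) = -20)
R(g) = 10/19 (R(g) = -20/(-38) = -20*(-1/38) = 10/19)
(R(d(7, 1)) + 113) + 1932 = (10/19 + 113) + 1932 = 2157/19 + 1932 = 38865/19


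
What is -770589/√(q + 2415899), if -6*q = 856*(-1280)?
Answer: -770589*√23386611/7795537 ≈ -478.04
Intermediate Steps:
q = 547840/3 (q = -428*(-1280)/3 = -⅙*(-1095680) = 547840/3 ≈ 1.8261e+5)
-770589/√(q + 2415899) = -770589/√(547840/3 + 2415899) = -770589*√23386611/7795537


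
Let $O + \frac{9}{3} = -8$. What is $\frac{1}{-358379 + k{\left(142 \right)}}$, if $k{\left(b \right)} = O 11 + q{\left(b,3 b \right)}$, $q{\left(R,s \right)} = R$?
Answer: $- \frac{1}{358358} \approx -2.7905 \cdot 10^{-6}$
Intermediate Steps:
$O = -11$ ($O = -3 - 8 = -11$)
$k{\left(b \right)} = -121 + b$ ($k{\left(b \right)} = \left(-11\right) 11 + b = -121 + b$)
$\frac{1}{-358379 + k{\left(142 \right)}} = \frac{1}{-358379 + \left(-121 + 142\right)} = \frac{1}{-358379 + 21} = \frac{1}{-358358} = - \frac{1}{358358}$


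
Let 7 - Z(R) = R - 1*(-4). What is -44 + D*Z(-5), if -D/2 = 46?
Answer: -780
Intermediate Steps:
Z(R) = 3 - R (Z(R) = 7 - (R - 1*(-4)) = 7 - (R + 4) = 7 - (4 + R) = 7 + (-4 - R) = 3 - R)
D = -92 (D = -2*46 = -92)
-44 + D*Z(-5) = -44 - 92*(3 - 1*(-5)) = -44 - 92*(3 + 5) = -44 - 92*8 = -44 - 736 = -780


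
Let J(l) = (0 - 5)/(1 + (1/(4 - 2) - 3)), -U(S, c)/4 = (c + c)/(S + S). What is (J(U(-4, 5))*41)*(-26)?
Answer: -10660/3 ≈ -3553.3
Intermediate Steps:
U(S, c) = -4*c/S (U(S, c) = -4*(c + c)/(S + S) = -4*2*c/(2*S) = -4*2*c*1/(2*S) = -4*c/S)
J(l) = 10/3 (J(l) = -5/(1 + (1/2 - 3)) = -5/(1 - 5/2) = -5/(-3/2) = -5*(-2/3) = 10/3)
(J(U(-4, 5))*41)*(-26) = ((10/3)*41)*(-26) = (410/3)*(-26) = -10660/3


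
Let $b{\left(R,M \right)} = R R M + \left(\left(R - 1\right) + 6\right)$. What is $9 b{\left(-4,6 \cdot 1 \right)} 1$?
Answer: $873$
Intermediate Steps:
$b{\left(R,M \right)} = 5 + R + M R^{2}$ ($b{\left(R,M \right)} = R^{2} M + \left(\left(-1 + R\right) + 6\right) = M R^{2} + \left(5 + R\right) = 5 + R + M R^{2}$)
$9 b{\left(-4,6 \cdot 1 \right)} 1 = 9 \left(5 - 4 + 6 \cdot 1 \left(-4\right)^{2}\right) 1 = 9 \left(5 - 4 + 6 \cdot 16\right) 1 = 9 \left(5 - 4 + 96\right) 1 = 9 \cdot 97 \cdot 1 = 873 \cdot 1 = 873$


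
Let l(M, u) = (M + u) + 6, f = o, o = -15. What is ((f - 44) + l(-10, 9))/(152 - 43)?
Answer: -54/109 ≈ -0.49541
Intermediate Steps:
f = -15
l(M, u) = 6 + M + u
((f - 44) + l(-10, 9))/(152 - 43) = ((-15 - 44) + (6 - 10 + 9))/(152 - 43) = (-59 + 5)/109 = (1/109)*(-54) = -54/109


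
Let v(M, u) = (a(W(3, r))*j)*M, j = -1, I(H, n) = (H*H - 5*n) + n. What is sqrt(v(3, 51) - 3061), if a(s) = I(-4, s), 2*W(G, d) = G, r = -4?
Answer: I*sqrt(3091) ≈ 55.597*I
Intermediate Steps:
I(H, n) = H**2 - 4*n (I(H, n) = (H**2 - 5*n) + n = H**2 - 4*n)
W(G, d) = G/2
a(s) = 16 - 4*s (a(s) = (-4)**2 - 4*s = 16 - 4*s)
v(M, u) = -10*M (v(M, u) = ((16 - 2*3)*(-1))*M = ((16 - 4*3/2)*(-1))*M = ((16 - 6)*(-1))*M = (10*(-1))*M = -10*M)
sqrt(v(3, 51) - 3061) = sqrt(-10*3 - 3061) = sqrt(-30 - 3061) = sqrt(-3091) = I*sqrt(3091)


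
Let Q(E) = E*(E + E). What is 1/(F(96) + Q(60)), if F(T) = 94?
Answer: 1/7294 ≈ 0.00013710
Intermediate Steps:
Q(E) = 2*E² (Q(E) = E*(2*E) = 2*E²)
1/(F(96) + Q(60)) = 1/(94 + 2*60²) = 1/(94 + 2*3600) = 1/(94 + 7200) = 1/7294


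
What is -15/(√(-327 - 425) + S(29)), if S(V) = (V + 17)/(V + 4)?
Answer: -11385/410522 + 16335*I*√47/205261 ≈ -0.027733 + 0.54558*I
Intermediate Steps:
S(V) = (17 + V)/(4 + V)
-15/(√(-327 - 425) + S(29)) = -15/(√(-327 - 425) + (17 + 29)/(4 + 29)) = -15/(√(-752) + 46/33) = -15/(4*I*√47 + (1/33)*46) = -15/(4*I*√47 + 46/33) = -15/(46/33 + 4*I*√47)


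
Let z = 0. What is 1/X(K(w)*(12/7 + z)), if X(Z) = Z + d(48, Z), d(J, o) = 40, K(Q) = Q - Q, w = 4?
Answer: 1/40 ≈ 0.025000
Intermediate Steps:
K(Q) = 0
X(Z) = 40 + Z (X(Z) = Z + 40 = 40 + Z)
1/X(K(w)*(12/7 + z)) = 1/(40 + 0*(12/7 + 0)) = 1/(40 + 0*(12/7)) = 1/(40 + 0) = 1/40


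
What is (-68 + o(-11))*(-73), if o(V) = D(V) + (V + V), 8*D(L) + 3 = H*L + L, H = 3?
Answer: 55991/8 ≈ 6998.9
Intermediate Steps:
D(L) = -3/8 + L/2 (D(L) = -3/8 + (3*L + L)/8 = -3/8 + (4*L)/8 = -3/8 + L/2)
o(V) = -3/8 + 5*V/2 (o(V) = (-3/8 + V/2) + (V + V) = (-3/8 + V/2) + 2*V = -3/8 + 5*V/2)
(-68 + o(-11))*(-73) = (-68 + (-3/8 + (5/2)*(-11)))*(-73) = (-68 + (-3/8 - 55/2))*(-73) = (-68 - 223/8)*(-73) = -767/8*(-73) = 55991/8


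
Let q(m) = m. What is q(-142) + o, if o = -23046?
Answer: -23188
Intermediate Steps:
q(-142) + o = -142 - 23046 = -23188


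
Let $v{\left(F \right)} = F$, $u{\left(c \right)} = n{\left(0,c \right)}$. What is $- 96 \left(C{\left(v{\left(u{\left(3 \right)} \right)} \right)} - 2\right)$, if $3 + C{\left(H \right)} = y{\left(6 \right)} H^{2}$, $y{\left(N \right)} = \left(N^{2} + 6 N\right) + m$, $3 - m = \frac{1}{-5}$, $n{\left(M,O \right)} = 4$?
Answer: $- \frac{575136}{5} \approx -1.1503 \cdot 10^{5}$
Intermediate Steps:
$u{\left(c \right)} = 4$
$m = \frac{16}{5}$ ($m = 3 - \frac{1}{-5} = 3 - - \frac{1}{5} = 3 + \frac{1}{5} = \frac{16}{5} \approx 3.2$)
$y{\left(N \right)} = \frac{16}{5} + N^{2} + 6 N$ ($y{\left(N \right)} = \left(N^{2} + 6 N\right) + \frac{16}{5} = \frac{16}{5} + N^{2} + 6 N$)
$C{\left(H \right)} = -3 + \frac{376 H^{2}}{5}$ ($C{\left(H \right)} = -3 + \left(\frac{16}{5} + 6^{2} + 6 \cdot 6\right) H^{2} = -3 + \left(\frac{16}{5} + 36 + 36\right) H^{2} = -3 + \frac{376 H^{2}}{5}$)
$- 96 \left(C{\left(v{\left(u{\left(3 \right)} \right)} \right)} - 2\right) = - 96 \left(\left(-3 + \frac{376 \cdot 4^{2}}{5}\right) - 2\right) = - 96 \left(\left(-3 + \frac{376}{5} \cdot 16\right) - 2\right) = - 96 \left(\left(-3 + \frac{6016}{5}\right) - 2\right) = - 96 \left(\frac{6001}{5} - 2\right) = \left(-96\right) \frac{5991}{5} = - \frac{575136}{5}$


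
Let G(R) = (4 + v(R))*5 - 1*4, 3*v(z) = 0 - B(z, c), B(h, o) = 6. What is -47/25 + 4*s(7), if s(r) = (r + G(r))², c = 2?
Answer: 16853/25 ≈ 674.12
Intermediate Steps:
v(z) = -2 (v(z) = (0 - 1*6)/3 = (0 - 6)/3 = (⅓)*(-6) = -2)
G(R) = 6 (G(R) = (4 - 2)*5 - 1*4 = 2*5 - 4 = 10 - 4 = 6)
s(r) = (6 + r)² (s(r) = (r + 6)² = (6 + r)²)
-47/25 + 4*s(7) = -47/25 + 4*(6 + 7)² = -47*1/25 + 4*13² = -47/25 + 4*169 = -47/25 + 676 = 16853/25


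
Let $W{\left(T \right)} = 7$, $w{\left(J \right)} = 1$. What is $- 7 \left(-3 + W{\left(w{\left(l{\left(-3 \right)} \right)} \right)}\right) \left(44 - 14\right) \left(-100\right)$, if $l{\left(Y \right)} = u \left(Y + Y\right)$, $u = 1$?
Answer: $84000$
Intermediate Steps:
$l{\left(Y \right)} = 2 Y$ ($l{\left(Y \right)} = 1 \left(Y + Y\right) = 1 \cdot 2 Y = 2 Y$)
$- 7 \left(-3 + W{\left(w{\left(l{\left(-3 \right)} \right)} \right)}\right) \left(44 - 14\right) \left(-100\right) = - 7 \left(-3 + 7\right) \left(44 - 14\right) \left(-100\right) = - 7 \cdot 4 \cdot 30 \left(-100\right) = \left(-7\right) 120 \left(-100\right) = \left(-840\right) \left(-100\right) = 84000$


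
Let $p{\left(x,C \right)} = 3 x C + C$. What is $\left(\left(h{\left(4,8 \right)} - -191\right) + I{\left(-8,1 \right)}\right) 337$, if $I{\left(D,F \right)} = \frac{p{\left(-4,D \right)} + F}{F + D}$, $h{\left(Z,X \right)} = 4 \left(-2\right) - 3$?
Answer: $\frac{394627}{7} \approx 56375.0$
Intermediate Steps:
$h{\left(Z,X \right)} = -11$ ($h{\left(Z,X \right)} = -8 - 3 = -11$)
$p{\left(x,C \right)} = C + 3 C x$ ($p{\left(x,C \right)} = 3 C x + C = C + 3 C x$)
$I{\left(D,F \right)} = \frac{F - 11 D}{D + F}$ ($I{\left(D,F \right)} = \frac{D \left(1 + 3 \left(-4\right)\right) + F}{F + D} = \frac{D \left(1 - 12\right) + F}{D + F} = \frac{D \left(-11\right) + F}{D + F} = \frac{- 11 D + F}{D + F} = \frac{F - 11 D}{D + F}$)
$\left(\left(h{\left(4,8 \right)} - -191\right) + I{\left(-8,1 \right)}\right) 337 = \left(\left(-11 - -191\right) + \frac{1 - -88}{-8 + 1}\right) 337 = \left(\left(-11 + 191\right) + \frac{1 + 88}{-7}\right) 337 = \left(180 - \frac{89}{7}\right) 337 = \frac{1171}{7} \cdot 337 = \frac{394627}{7}$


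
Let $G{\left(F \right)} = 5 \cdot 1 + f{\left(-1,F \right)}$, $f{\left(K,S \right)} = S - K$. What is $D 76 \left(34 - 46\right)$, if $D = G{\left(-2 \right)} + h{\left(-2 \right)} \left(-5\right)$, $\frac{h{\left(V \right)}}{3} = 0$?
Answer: $-3648$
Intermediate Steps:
$h{\left(V \right)} = 0$ ($h{\left(V \right)} = 3 \cdot 0 = 0$)
$G{\left(F \right)} = 6 + F$ ($G{\left(F \right)} = 5 \cdot 1 + \left(F - -1\right) = 5 + \left(F + 1\right) = 5 + \left(1 + F\right) = 6 + F$)
$D = 4$ ($D = \left(6 - 2\right) + 0 \left(-5\right) = 4 + 0 = 4$)
$D 76 \left(34 - 46\right) = 4 \cdot 76 \left(34 - 46\right) = 304 \left(34 - 46\right) = 304 \left(-12\right) = -3648$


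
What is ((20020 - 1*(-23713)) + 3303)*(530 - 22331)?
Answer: -1025431836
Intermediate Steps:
((20020 - 1*(-23713)) + 3303)*(530 - 22331) = ((20020 + 23713) + 3303)*(-21801) = (43733 + 3303)*(-21801) = 47036*(-21801) = -1025431836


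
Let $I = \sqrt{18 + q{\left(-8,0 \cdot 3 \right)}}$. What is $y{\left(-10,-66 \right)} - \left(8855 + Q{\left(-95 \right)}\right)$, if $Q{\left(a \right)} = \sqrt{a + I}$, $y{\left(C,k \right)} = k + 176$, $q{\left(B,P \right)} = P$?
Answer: $-8745 - i \sqrt{95 - 3 \sqrt{2}} \approx -8745.0 - 9.5267 i$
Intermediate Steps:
$y{\left(C,k \right)} = 176 + k$
$I = 3 \sqrt{2}$ ($I = \sqrt{18 + 0 \cdot 3} = \sqrt{18 + 0} = \sqrt{18} = 3 \sqrt{2} \approx 4.2426$)
$Q{\left(a \right)} = \sqrt{a + 3 \sqrt{2}}$
$y{\left(-10,-66 \right)} - \left(8855 + Q{\left(-95 \right)}\right) = \left(176 - 66\right) - \left(8855 + \sqrt{-95 + 3 \sqrt{2}}\right) = 110 - \left(8855 + \sqrt{-95 + 3 \sqrt{2}}\right) = -8745 - \sqrt{-95 + 3 \sqrt{2}}$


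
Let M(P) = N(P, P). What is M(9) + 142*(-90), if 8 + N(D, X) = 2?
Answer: -12786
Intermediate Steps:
N(D, X) = -6 (N(D, X) = -8 + 2 = -6)
M(P) = -6
M(9) + 142*(-90) = -6 + 142*(-90) = -6 - 12780 = -12786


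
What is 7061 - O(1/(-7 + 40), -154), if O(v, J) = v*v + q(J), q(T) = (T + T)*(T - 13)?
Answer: -48324376/1089 ≈ -44375.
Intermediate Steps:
q(T) = 2*T*(-13 + T) (q(T) = (2*T)*(-13 + T) = 2*T*(-13 + T))
O(v, J) = v² + 2*J*(-13 + J) (O(v, J) = v*v + 2*J*(-13 + J) = v² + 2*J*(-13 + J))
7061 - O(1/(-7 + 40), -154) = 7061 - ((1/(-7 + 40))² + 2*(-154)*(-13 - 154)) = 7061 - ((1/33)² + 2*(-154)*(-167)) = 7061 - ((1/33)² + 51436) = 7061 - (1/1089 + 51436) = 7061 - 1*56013805/1089 = 7061 - 56013805/1089 = -48324376/1089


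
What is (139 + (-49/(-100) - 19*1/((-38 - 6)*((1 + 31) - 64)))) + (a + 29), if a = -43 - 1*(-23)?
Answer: 5226373/35200 ≈ 148.48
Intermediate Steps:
a = -20 (a = -43 + 23 = -20)
(139 + (-49/(-100) - 19*1/((-38 - 6)*((1 + 31) - 64)))) + (a + 29) = (139 + (-49/(-100) - 19*1/((-38 - 6)*((1 + 31) - 64)))) + (-20 + 29) = (139 + (-49*(-1/100) - 19*(-1/(44*(32 - 64))))) + 9 = (139 + (49/100 - 19/((-44*(-32))))) + 9 = (139 + (49/100 - 19/1408)) + 9 = (139 + 16773/35200) + 9 = 4909573/35200 + 9 = 5226373/35200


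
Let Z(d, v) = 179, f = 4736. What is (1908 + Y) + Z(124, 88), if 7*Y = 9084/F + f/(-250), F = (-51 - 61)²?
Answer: 5719585827/2744000 ≈ 2084.4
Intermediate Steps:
F = 12544 (F = (-112)² = 12544)
Y = -7142173/2744000 (Y = (9084/12544 + 4736/(-250))/7 = (9084*(1/12544) + 4736*(-1/250))/7 = (2271/3136 - 2368/125)/7 = (⅐)*(-7142173/392000) = -7142173/2744000 ≈ -2.6028)
(1908 + Y) + Z(124, 88) = (1908 - 7142173/2744000) + 179 = 5228409827/2744000 + 179 = 5719585827/2744000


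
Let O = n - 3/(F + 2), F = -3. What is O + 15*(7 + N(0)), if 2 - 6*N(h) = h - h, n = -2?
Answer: 111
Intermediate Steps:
N(h) = ⅓ (N(h) = ⅓ - (h - h)/6 = ⅓ - ⅙*0 = ⅓ + 0 = ⅓)
O = 1 (O = -2 - 3/(-3 + 2) = -2 - 3/(-1) = -2 - 3*(-1) = -2 + 3 = 1)
O + 15*(7 + N(0)) = 1 + 15*(7 + ⅓) = 1 + 15*(22/3) = 1 + 110 = 111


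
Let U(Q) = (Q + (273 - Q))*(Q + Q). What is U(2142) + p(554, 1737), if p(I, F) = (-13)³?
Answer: 1167335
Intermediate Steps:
p(I, F) = -2197
U(Q) = 546*Q (U(Q) = 273*(2*Q) = 546*Q)
U(2142) + p(554, 1737) = 546*2142 - 2197 = 1169532 - 2197 = 1167335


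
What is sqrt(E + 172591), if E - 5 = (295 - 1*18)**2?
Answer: 5*sqrt(9973) ≈ 499.32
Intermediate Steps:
E = 76734 (E = 5 + (295 - 1*18)**2 = 5 + (295 - 18)**2 = 5 + 277**2 = 5 + 76729 = 76734)
sqrt(E + 172591) = sqrt(76734 + 172591) = sqrt(249325) = 5*sqrt(9973)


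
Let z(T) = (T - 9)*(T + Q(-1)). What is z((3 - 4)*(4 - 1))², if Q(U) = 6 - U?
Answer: 2304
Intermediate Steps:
z(T) = (-9 + T)*(7 + T) (z(T) = (T - 9)*(T + (6 - 1*(-1))) = (-9 + T)*(T + (6 + 1)) = (-9 + T)*(T + 7) = (-9 + T)*(7 + T))
z((3 - 4)*(4 - 1))² = (-63 + ((3 - 4)*(4 - 1))² - 2*(3 - 4)*(4 - 1))² = (-63 + (-1*3)² - (-2)*3)² = (-63 + (-3)² - 2*(-3))² = (-63 + 9 + 6)² = (-48)² = 2304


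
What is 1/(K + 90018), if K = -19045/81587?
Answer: 81587/7344279521 ≈ 1.1109e-5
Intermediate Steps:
K = -19045/81587 (K = -19045*1/81587 = -19045/81587 ≈ -0.23343)
1/(K + 90018) = 1/(-19045/81587 + 90018) = 1/(7344279521/81587) = 81587/7344279521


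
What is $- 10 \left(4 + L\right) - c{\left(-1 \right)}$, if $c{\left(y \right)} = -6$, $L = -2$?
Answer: $-14$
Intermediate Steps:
$- 10 \left(4 + L\right) - c{\left(-1 \right)} = - 10 \left(4 - 2\right) - -6 = \left(-10\right) 2 + 6 = -20 + 6 = -14$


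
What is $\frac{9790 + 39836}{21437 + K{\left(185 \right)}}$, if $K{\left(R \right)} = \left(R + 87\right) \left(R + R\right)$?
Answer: $\frac{49626}{122077} \approx 0.40651$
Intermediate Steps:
$K{\left(R \right)} = 2 R \left(87 + R\right)$ ($K{\left(R \right)} = \left(87 + R\right) 2 R = 2 R \left(87 + R\right)$)
$\frac{9790 + 39836}{21437 + K{\left(185 \right)}} = \frac{9790 + 39836}{21437 + 2 \cdot 185 \left(87 + 185\right)} = \frac{49626}{21437 + 2 \cdot 185 \cdot 272} = \frac{49626}{21437 + 100640} = \frac{49626}{122077}$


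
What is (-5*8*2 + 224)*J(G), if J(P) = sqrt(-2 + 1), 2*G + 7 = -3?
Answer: 144*I ≈ 144.0*I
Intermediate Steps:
G = -5 (G = -7/2 + (1/2)*(-3) = -7/2 - 3/2 = -5)
J(P) = I (J(P) = sqrt(-1) = I)
(-5*8*2 + 224)*J(G) = (-5*8*2 + 224)*I = (-40*2 + 224)*I = (-80 + 224)*I = 144*I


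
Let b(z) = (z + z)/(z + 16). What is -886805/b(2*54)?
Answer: -27490955/54 ≈ -5.0909e+5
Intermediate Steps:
b(z) = 2*z/(16 + z) (b(z) = (2*z)/(16 + z) = 2*z/(16 + z))
-886805/b(2*54) = -886805/(2*(2*54)/(16 + 2*54)) = -886805/(2*108/(16 + 108)) = -886805/(2*108/124) = -886805/(2*108*(1/124)) = -886805/54/31 = -886805*31/54 = -27490955/54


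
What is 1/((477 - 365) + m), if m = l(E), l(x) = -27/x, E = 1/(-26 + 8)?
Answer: 1/598 ≈ 0.0016722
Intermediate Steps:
E = -1/18 (E = 1/(-18) = -1/18 ≈ -0.055556)
m = 486 (m = -27/(-1/18) = -27*(-18) = 486)
1/((477 - 365) + m) = 1/((477 - 365) + 486) = 1/(112 + 486) = 1/598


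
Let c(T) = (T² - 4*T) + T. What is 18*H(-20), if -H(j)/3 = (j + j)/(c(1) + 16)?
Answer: 1080/7 ≈ 154.29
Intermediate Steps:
c(T) = T² - 3*T
H(j) = -3*j/7 (H(j) = -3*(j + j)/(1*(-3 + 1) + 16) = -3*2*j/(1*(-2) + 16) = -3*2*j/(-2 + 16) = -3*2*j/14 = -3*j/7)
18*H(-20) = 18*(-3/7*(-20)) = 18*(60/7) = 1080/7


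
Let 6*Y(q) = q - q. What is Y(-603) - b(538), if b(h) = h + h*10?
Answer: -5918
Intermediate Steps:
Y(q) = 0 (Y(q) = (q - q)/6 = (⅙)*0 = 0)
b(h) = 11*h (b(h) = h + 10*h = 11*h)
Y(-603) - b(538) = 0 - 11*538 = 0 - 1*5918 = 0 - 5918 = -5918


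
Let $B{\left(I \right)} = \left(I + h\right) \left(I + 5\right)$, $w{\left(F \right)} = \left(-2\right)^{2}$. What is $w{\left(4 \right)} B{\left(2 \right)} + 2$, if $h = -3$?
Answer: $-26$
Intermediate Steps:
$w{\left(F \right)} = 4$
$B{\left(I \right)} = \left(-3 + I\right) \left(5 + I\right)$ ($B{\left(I \right)} = \left(I - 3\right) \left(I + 5\right) = \left(-3 + I\right) \left(5 + I\right)$)
$w{\left(4 \right)} B{\left(2 \right)} + 2 = 4 \left(-15 + 2^{2} + 2 \cdot 2\right) + 2 = 4 \left(-15 + 4 + 4\right) + 2 = 4 \left(-7\right) + 2 = -28 + 2 = -26$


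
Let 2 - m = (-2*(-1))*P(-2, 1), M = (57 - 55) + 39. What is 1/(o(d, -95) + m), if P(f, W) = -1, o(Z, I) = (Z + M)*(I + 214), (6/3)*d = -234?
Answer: -1/9040 ≈ -0.00011062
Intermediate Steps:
d = -117 (d = (1/2)*(-234) = -117)
M = 41 (M = 2 + 39 = 41)
o(Z, I) = (41 + Z)*(214 + I) (o(Z, I) = (Z + 41)*(I + 214) = (41 + Z)*(214 + I))
m = 4 (m = 2 - (-2*(-1))*(-1) = 2 - 2*(-1) = 2 - 1*(-2) = 2 + 2 = 4)
1/(o(d, -95) + m) = 1/((8774 + 41*(-95) + 214*(-117) - 95*(-117)) + 4) = 1/((8774 - 3895 - 25038 + 11115) + 4) = 1/(-9044 + 4) = 1/(-9040) = -1/9040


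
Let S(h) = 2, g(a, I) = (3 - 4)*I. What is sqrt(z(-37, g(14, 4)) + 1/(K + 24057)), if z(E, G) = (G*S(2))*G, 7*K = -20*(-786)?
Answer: sqrt(1084795085985)/184119 ≈ 5.6569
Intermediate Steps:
g(a, I) = -I
K = 15720/7 (K = (-20*(-786))/7 = (1/7)*15720 = 15720/7 ≈ 2245.7)
z(E, G) = 2*G**2 (z(E, G) = (G*2)*G = (2*G)*G = 2*G**2)
sqrt(z(-37, g(14, 4)) + 1/(K + 24057)) = sqrt(2*(-1*4)**2 + 1/(15720/7 + 24057)) = sqrt(2*(-4)**2 + 1/(184119/7)) = sqrt(2*16 + 7/184119) = sqrt(32 + 7/184119) = sqrt(5891815/184119) = sqrt(1084795085985)/184119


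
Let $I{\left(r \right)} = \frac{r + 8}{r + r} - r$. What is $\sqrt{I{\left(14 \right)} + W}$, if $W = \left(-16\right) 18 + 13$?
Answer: $\frac{i \sqrt{56490}}{14} \approx 16.977 i$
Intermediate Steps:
$W = -275$ ($W = -288 + 13 = -275$)
$I{\left(r \right)} = - r + \frac{8 + r}{2 r}$ ($I{\left(r \right)} = \frac{8 + r}{2 r} - r = - r + \frac{8 + r}{2 r}$)
$\sqrt{I{\left(14 \right)} + W} = \sqrt{\left(\frac{1}{2} - 14 + \frac{4}{14}\right) - 275} = \sqrt{\left(\frac{1}{2} - 14 + 4 \cdot \frac{1}{14}\right) - 275} = \sqrt{\left(\frac{1}{2} - 14 + \frac{2}{7}\right) - 275} = \sqrt{- \frac{185}{14} - 275} = \sqrt{- \frac{4035}{14}} = \frac{i \sqrt{56490}}{14}$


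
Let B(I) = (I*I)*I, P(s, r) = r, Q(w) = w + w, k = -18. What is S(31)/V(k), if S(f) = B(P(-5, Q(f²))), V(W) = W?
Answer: -3550014724/9 ≈ -3.9445e+8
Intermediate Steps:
Q(w) = 2*w
B(I) = I³ (B(I) = I²*I = I³)
S(f) = 8*f⁶ (S(f) = (2*f²)³ = 8*f⁶)
S(31)/V(k) = (8*31⁶)/(-18) = (8*887503681)*(-1/18) = 7100029448*(-1/18) = -3550014724/9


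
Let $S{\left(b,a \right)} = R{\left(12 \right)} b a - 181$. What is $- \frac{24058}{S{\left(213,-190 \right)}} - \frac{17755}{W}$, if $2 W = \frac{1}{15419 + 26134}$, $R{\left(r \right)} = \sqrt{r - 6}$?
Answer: $- \frac{14500042247609666668}{9826892639} + \frac{973627260 \sqrt{6}}{9826892639} \approx -1.4755 \cdot 10^{9}$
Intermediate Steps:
$R{\left(r \right)} = \sqrt{-6 + r}$
$S{\left(b,a \right)} = -181 + a b \sqrt{6}$ ($S{\left(b,a \right)} = \sqrt{-6 + 12} b a - 181 = \sqrt{6} b a - 181 = b \sqrt{6} a - 181 = a b \sqrt{6} - 181 = -181 + a b \sqrt{6}$)
$W = \frac{1}{83106}$ ($W = \frac{1}{2 \left(15419 + 26134\right)} = \frac{1}{2 \cdot 41553} = \frac{1}{2} \cdot \frac{1}{41553} = \frac{1}{83106} \approx 1.2033 \cdot 10^{-5}$)
$- \frac{24058}{S{\left(213,-190 \right)}} - \frac{17755}{W} = - \frac{24058}{-181 - 40470 \sqrt{6}} - 17755 \frac{1}{\frac{1}{83106}} = - \frac{24058}{-181 - 40470 \sqrt{6}} - 1475547030 = -1475547030 - \frac{24058}{-181 - 40470 \sqrt{6}}$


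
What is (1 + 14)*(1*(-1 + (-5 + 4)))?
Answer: -30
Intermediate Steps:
(1 + 14)*(1*(-1 + (-5 + 4))) = 15*(1*(-1 - 1)) = 15*(1*(-2)) = 15*(-2) = -30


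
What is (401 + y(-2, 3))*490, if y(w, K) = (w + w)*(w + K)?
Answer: 194530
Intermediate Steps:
y(w, K) = 2*w*(K + w) (y(w, K) = (2*w)*(K + w) = 2*w*(K + w))
(401 + y(-2, 3))*490 = (401 + 2*(-2)*(3 - 2))*490 = (401 + 2*(-2)*1)*490 = (401 - 4)*490 = 397*490 = 194530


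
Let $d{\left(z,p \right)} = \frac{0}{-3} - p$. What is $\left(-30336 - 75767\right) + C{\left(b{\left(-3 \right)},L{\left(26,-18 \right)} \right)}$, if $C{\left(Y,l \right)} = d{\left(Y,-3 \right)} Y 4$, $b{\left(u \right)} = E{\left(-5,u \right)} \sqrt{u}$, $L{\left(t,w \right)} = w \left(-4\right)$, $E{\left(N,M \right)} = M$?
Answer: $-106103 - 36 i \sqrt{3} \approx -1.061 \cdot 10^{5} - 62.354 i$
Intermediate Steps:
$d{\left(z,p \right)} = - p$ ($d{\left(z,p \right)} = 0 \left(- \frac{1}{3}\right) - p = 0 - p = - p$)
$L{\left(t,w \right)} = - 4 w$
$b{\left(u \right)} = u^{\frac{3}{2}}$ ($b{\left(u \right)} = u \sqrt{u} = u^{\frac{3}{2}}$)
$C{\left(Y,l \right)} = 12 Y$ ($C{\left(Y,l \right)} = \left(-1\right) \left(-3\right) Y 4 = 3 Y 4 = 12 Y$)
$\left(-30336 - 75767\right) + C{\left(b{\left(-3 \right)},L{\left(26,-18 \right)} \right)} = \left(-30336 - 75767\right) + 12 \left(-3\right)^{\frac{3}{2}} = \left(-30336 - 75767\right) + 12 \left(- 3 i \sqrt{3}\right) = -106103 - 36 i \sqrt{3}$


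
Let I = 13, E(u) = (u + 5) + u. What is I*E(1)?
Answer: 91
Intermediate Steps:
E(u) = 5 + 2*u (E(u) = (5 + u) + u = 5 + 2*u)
I*E(1) = 13*(5 + 2*1) = 13*(5 + 2) = 13*7 = 91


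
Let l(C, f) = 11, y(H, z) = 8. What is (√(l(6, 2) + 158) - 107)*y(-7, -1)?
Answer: -752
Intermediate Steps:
(√(l(6, 2) + 158) - 107)*y(-7, -1) = (√(11 + 158) - 107)*8 = (√169 - 107)*8 = (13 - 107)*8 = -94*8 = -752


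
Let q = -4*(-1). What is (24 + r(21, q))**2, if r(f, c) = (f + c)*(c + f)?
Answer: 421201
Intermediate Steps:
q = 4
r(f, c) = (c + f)**2 (r(f, c) = (c + f)*(c + f) = (c + f)**2)
(24 + r(21, q))**2 = (24 + (4 + 21)**2)**2 = (24 + 25**2)**2 = (24 + 625)**2 = 649**2 = 421201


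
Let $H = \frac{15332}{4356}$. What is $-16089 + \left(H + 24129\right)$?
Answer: $\frac{8759393}{1089} \approx 8043.5$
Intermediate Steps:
$H = \frac{3833}{1089}$ ($H = 15332 \cdot \frac{1}{4356} = \frac{3833}{1089} \approx 3.5197$)
$-16089 + \left(H + 24129\right) = -16089 + \left(\frac{3833}{1089} + 24129\right) = -16089 + \frac{26280314}{1089} = \frac{8759393}{1089}$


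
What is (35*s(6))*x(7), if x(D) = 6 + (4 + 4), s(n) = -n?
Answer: -2940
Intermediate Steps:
x(D) = 14 (x(D) = 6 + 8 = 14)
(35*s(6))*x(7) = (35*(-1*6))*14 = (35*(-6))*14 = -210*14 = -2940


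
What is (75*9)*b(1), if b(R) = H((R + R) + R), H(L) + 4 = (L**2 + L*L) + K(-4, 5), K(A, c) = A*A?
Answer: 20250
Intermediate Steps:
K(A, c) = A**2
H(L) = 12 + 2*L**2 (H(L) = -4 + ((L**2 + L*L) + (-4)**2) = -4 + ((L**2 + L**2) + 16) = -4 + (2*L**2 + 16) = -4 + (16 + 2*L**2) = 12 + 2*L**2)
b(R) = 12 + 18*R**2 (b(R) = 12 + 2*((R + R) + R)**2 = 12 + 2*(2*R + R)**2 = 12 + 2*(3*R)**2 = 12 + 2*(9*R**2) = 12 + 18*R**2)
(75*9)*b(1) = (75*9)*(12 + 18*1**2) = 675*(12 + 18*1) = 675*(12 + 18) = 675*30 = 20250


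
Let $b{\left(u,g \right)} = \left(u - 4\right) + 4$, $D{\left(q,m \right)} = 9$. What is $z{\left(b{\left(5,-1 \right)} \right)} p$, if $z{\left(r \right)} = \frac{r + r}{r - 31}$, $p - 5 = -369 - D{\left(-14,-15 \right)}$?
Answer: $\frac{1865}{13} \approx 143.46$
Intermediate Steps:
$b{\left(u,g \right)} = u$ ($b{\left(u,g \right)} = \left(-4 + u\right) + 4 = u$)
$p = -373$ ($p = 5 - 378 = -373$)
$z{\left(r \right)} = \frac{2 r}{-31 + r}$
$z{\left(b{\left(5,-1 \right)} \right)} p = 2 \cdot 5 \frac{1}{-31 + 5} \left(-373\right) = 2 \cdot 5 \frac{1}{-26} \left(-373\right) = 2 \cdot 5 \left(- \frac{1}{26}\right) \left(-373\right) = \left(- \frac{5}{13}\right) \left(-373\right) = \frac{1865}{13}$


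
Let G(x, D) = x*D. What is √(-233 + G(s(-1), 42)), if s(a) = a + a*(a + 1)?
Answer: 5*I*√11 ≈ 16.583*I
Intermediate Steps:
s(a) = a + a*(1 + a)
G(x, D) = D*x
√(-233 + G(s(-1), 42)) = √(-233 + 42*(-(2 - 1))) = √(-233 + 42*(-1*1)) = √(-233 + 42*(-1)) = √(-233 - 42) = √(-275) = 5*I*√11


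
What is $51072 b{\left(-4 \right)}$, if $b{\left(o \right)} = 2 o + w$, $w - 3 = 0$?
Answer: $-255360$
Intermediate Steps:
$w = 3$ ($w = 3 + 0 = 3$)
$b{\left(o \right)} = 3 + 2 o$ ($b{\left(o \right)} = 2 o + 3 = 3 + 2 o$)
$51072 b{\left(-4 \right)} = 51072 \left(3 + 2 \left(-4\right)\right) = 51072 \left(3 - 8\right) = 51072 \left(-5\right) = -255360$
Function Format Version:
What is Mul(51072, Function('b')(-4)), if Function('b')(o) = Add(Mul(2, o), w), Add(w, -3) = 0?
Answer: -255360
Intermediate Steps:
w = 3 (w = Add(3, 0) = 3)
Function('b')(o) = Add(3, Mul(2, o)) (Function('b')(o) = Add(Mul(2, o), 3) = Add(3, Mul(2, o)))
Mul(51072, Function('b')(-4)) = Mul(51072, Add(3, Mul(2, -4))) = Mul(51072, Add(3, -8)) = Mul(51072, -5) = -255360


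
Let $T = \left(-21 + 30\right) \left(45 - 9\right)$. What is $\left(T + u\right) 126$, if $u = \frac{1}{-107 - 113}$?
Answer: $\frac{4490577}{110} \approx 40823.0$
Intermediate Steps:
$u = - \frac{1}{220}$ ($u = \frac{1}{-220} = - \frac{1}{220} \approx -0.0045455$)
$T = 324$ ($T = 9 \cdot 36 = 324$)
$\left(T + u\right) 126 = \left(324 - \frac{1}{220}\right) 126 = \frac{71279}{220} \cdot 126 = \frac{4490577}{110}$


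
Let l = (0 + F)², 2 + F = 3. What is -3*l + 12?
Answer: 9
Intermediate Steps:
F = 1 (F = -2 + 3 = 1)
l = 1 (l = (0 + 1)² = 1² = 1)
-3*l + 12 = -3*1 + 12 = -3 + 12 = 9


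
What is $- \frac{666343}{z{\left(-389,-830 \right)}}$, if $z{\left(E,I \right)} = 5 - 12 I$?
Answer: $- \frac{666343}{9965} \approx -66.868$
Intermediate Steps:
$- \frac{666343}{z{\left(-389,-830 \right)}} = - \frac{666343}{5 - -9960} = - \frac{666343}{5 + 9960} = - \frac{666343}{9965}$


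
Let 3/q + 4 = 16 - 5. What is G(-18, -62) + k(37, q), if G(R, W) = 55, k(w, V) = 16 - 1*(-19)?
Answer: 90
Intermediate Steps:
q = 3/7 (q = 3/(-4 + (16 - 5)) = 3/(-4 + 11) = 3/7 ≈ 0.42857)
k(w, V) = 35 (k(w, V) = 16 + 19 = 35)
G(-18, -62) + k(37, q) = 55 + 35 = 90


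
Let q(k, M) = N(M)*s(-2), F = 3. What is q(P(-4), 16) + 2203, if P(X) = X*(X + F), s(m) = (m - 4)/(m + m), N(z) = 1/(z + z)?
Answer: 140995/64 ≈ 2203.0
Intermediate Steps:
N(z) = 1/(2*z)
s(m) = (-4 + m)/(2*m) (s(m) = (-4 + m)/((2*m)) = (-4 + m)*(1/(2*m)) = (-4 + m)/(2*m))
P(X) = X*(3 + X) (P(X) = X*(X + 3) = X*(3 + X))
q(k, M) = 3/(4*M) (q(k, M) = (1/(2*M))*((½)*(-4 - 2)/(-2)) = (1/(2*M))*((½)*(-½)*(-6)) = (1/(2*M))*(3/2) = 3/(4*M))
q(P(-4), 16) + 2203 = (¾)/16 + 2203 = (¾)*(1/16) + 2203 = 3/64 + 2203 = 140995/64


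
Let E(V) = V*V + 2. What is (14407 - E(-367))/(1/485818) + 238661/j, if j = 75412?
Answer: -4406785609673883/75412 ≈ -5.8436e+10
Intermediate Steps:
E(V) = 2 + V² (E(V) = V² + 2 = 2 + V²)
(14407 - E(-367))/(1/485818) + 238661/j = (14407 - (2 + (-367)²))/(1/485818) + 238661/75412 = (14407 - (2 + 134689))/(1/485818) + 238661*(1/75412) = (14407 - 1*134691)*485818 + 238661/75412 = (14407 - 134691)*485818 + 238661/75412 = -120284*485818 + 238661/75412 = -58436132312 + 238661/75412 = -4406785609673883/75412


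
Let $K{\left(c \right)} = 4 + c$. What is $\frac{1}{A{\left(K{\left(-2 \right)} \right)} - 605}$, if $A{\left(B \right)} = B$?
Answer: $- \frac{1}{603} \approx -0.0016584$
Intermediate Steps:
$\frac{1}{A{\left(K{\left(-2 \right)} \right)} - 605} = \frac{1}{\left(4 - 2\right) - 605} = \frac{1}{2 - 605} = \frac{1}{-603} = - \frac{1}{603}$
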